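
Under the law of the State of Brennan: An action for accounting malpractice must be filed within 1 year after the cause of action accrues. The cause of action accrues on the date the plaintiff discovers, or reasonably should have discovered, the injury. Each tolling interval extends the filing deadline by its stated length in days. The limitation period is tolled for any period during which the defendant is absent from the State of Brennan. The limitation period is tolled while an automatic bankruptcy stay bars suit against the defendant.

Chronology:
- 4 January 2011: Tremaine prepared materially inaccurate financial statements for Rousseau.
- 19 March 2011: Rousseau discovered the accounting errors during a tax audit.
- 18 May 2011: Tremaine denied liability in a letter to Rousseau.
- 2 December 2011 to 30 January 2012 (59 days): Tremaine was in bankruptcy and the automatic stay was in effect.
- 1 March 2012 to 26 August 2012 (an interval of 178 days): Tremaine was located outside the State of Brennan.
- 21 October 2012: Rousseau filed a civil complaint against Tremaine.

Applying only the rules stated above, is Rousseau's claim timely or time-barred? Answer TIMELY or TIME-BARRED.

Accrual is tied to discovery, so the period began on 19 March 2011 rather than on 4 January 2011 when the act occurred.
1 year from 19 March 2011 is 19 March 2012.
The automatic bankruptcy stay from 2 December 2011 to 30 January 2012 tolled the period for 59 days, extending the deadline to 17 May 2012.
The defendant's absence from the jurisdiction from 1 March 2012 to 26 August 2012 tolled the period for 178 days, extending the deadline to 11 November 2012.
The other events in the timeline have no effect on the limitation period under the stated rules.
The 21 October 2012 filing precedes the 11 November 2012 deadline; the claim is timely.

TIMELY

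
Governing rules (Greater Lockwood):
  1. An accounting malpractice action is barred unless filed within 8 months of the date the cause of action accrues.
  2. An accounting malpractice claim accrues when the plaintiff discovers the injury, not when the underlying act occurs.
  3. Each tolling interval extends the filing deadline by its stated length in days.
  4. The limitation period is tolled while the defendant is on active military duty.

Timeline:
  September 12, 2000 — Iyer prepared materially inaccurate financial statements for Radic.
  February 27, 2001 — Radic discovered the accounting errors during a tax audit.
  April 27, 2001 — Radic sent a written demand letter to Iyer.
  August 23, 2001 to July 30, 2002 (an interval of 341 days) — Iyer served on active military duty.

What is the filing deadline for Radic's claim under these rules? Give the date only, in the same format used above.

October 3, 2002

Under the discovery rule, the claim accrued on February 27, 2001, when Radic discovered the injury — not on the September 12, 2000 date of the underlying act.
Adding the 8 months base period to February 27, 2001 gives a deadline of October 27, 2001, before any tolling.
Because the defendant's active military service ran from August 23, 2001 to July 30, 2002, the deadline is extended by 341 days to October 3, 2002.
Nothing else in the chronology tolls or restarts the period.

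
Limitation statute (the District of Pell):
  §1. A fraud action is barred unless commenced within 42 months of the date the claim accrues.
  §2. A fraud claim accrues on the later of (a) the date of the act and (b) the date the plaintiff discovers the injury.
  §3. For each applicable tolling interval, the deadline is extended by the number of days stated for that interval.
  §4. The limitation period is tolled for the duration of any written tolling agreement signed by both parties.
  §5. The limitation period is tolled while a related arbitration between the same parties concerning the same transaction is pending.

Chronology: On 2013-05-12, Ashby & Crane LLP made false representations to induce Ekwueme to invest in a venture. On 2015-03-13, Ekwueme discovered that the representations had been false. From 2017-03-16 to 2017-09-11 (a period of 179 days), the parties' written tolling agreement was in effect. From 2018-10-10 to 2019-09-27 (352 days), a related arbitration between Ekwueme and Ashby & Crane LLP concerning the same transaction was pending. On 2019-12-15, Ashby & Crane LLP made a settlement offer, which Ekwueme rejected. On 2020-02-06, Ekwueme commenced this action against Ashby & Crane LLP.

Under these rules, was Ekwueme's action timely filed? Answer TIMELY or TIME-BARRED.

TIMELY

Because discovery on 2015-03-13 post-dates the 2013-05-12 act, accrual under the later-of rule falls on 2015-03-13.
42 months from 2015-03-13 is 2018-09-13.
The written tolling agreement from 2017-03-16 to 2017-09-11 tolled the period for 179 days, extending the deadline to 2019-03-11.
The pending related arbitration from 2018-10-10 to 2019-09-27 tolled the period for 352 days, extending the deadline to 2020-02-26.
None of the other events listed affects the running of the period under the stated rules.
The 2020-02-06 filing precedes the 2020-02-26 deadline; the claim is timely.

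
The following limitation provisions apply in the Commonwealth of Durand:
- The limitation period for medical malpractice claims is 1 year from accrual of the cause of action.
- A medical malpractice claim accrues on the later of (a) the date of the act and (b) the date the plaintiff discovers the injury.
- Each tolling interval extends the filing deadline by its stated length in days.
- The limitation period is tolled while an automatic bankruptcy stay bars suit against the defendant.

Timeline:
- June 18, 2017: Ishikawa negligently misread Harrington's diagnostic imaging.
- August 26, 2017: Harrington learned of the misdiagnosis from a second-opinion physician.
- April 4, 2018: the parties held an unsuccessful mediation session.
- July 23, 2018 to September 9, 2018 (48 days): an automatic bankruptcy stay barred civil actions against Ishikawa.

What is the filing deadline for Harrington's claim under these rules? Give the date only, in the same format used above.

Taking the later of the act (June 18, 2017) and discovery (August 26, 2017), the claim accrued on August 26, 2017.
Adding the 1 year base period to August 26, 2017 gives a deadline of August 26, 2018, before any tolling.
The automatic bankruptcy stay from July 23, 2018 to September 9, 2018 tolled the period for 48 days, extending the deadline to October 13, 2018.
Nothing else in the chronology tolls or restarts the period.

October 13, 2018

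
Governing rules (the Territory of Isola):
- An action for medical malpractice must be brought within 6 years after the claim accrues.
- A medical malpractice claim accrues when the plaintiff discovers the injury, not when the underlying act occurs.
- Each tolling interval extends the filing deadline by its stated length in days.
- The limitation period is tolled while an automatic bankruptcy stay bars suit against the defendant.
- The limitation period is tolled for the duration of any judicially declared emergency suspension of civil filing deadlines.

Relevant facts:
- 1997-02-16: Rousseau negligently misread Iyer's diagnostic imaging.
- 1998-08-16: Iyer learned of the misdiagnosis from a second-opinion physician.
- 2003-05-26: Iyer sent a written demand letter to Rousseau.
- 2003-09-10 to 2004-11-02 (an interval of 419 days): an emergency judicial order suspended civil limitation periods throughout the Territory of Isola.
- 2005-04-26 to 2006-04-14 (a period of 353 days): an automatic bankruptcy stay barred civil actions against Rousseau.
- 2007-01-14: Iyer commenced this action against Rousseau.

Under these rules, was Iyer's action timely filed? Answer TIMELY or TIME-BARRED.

TIME-BARRED

The claim did not accrue until Iyer discovered the injury on 1998-08-16; the 1997-02-16 act date does not start the clock under the stated rule.
6 years from 1998-08-16 is 2004-08-16.
The period was tolled for 419 days by the emergency suspension of filing deadlines (2003-09-10 to 2004-11-02), pushing the deadline to 2005-10-09.
The automatic bankruptcy stay from 2005-04-26 to 2006-04-14 tolled the period for 353 days, extending the deadline to 2006-09-27.
Nothing else in the chronology tolls or restarts the period.
Iyer filed on 2007-01-14, after the 2006-09-27 deadline, so the action is time-barred.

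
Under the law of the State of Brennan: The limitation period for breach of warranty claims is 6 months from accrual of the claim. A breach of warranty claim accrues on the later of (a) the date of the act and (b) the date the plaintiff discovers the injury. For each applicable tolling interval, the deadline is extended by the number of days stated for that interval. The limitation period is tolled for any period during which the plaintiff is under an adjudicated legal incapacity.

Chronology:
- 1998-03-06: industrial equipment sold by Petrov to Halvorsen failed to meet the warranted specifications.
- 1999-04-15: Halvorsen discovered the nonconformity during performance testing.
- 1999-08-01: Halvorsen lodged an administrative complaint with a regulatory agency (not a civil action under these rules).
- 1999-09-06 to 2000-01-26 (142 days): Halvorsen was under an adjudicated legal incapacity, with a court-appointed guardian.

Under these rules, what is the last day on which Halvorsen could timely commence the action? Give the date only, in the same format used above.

2000-03-05

Taking the later of the act (1998-03-06) and discovery (1999-04-15), the claim accrued on 1999-04-15.
The untolled deadline — 6 months after 1999-04-15 — is 1999-10-15.
The plaintiff's legal incapacity from 1999-09-06 to 2000-01-26 tolled the period for 142 days, extending the deadline to 2000-03-05.
None of the other events listed affects the running of the period under the stated rules.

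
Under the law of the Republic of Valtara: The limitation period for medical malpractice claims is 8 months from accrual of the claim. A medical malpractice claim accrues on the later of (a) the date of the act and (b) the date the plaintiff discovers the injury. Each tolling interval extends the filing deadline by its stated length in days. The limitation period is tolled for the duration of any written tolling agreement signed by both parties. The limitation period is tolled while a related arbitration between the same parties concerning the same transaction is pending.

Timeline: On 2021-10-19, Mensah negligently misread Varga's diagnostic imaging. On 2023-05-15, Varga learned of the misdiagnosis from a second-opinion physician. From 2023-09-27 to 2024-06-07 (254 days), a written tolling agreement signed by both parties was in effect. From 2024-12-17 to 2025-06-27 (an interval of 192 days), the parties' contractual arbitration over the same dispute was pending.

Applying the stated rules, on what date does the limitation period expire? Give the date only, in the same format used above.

The claim accrued on 2023-05-15 — the later of the 2021-10-19 act and the 2023-05-15 discovery.
The untolled deadline — 8 months after 2023-05-15 — is 2024-01-15.
The period was tolled for 254 days by the written tolling agreement (2023-09-27 to 2024-06-07), pushing the deadline to 2024-09-25.
By the time the pending related arbitration began on 2024-12-17, the limitation period had already expired on 2024-09-25; that interval cannot revive it.

2024-09-25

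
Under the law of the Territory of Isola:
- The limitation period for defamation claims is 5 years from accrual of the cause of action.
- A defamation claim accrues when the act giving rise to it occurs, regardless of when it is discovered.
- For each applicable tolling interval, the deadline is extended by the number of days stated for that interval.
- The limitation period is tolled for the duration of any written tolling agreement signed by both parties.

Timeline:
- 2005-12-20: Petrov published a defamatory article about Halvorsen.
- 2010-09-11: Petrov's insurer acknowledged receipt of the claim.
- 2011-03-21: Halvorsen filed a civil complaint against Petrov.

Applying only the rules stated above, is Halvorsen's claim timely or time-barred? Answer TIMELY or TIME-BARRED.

The cause of action accrued on 2005-12-20, the date of the act.
The untolled deadline — 5 years after 2005-12-20 — is 2010-12-20.
The other events in the timeline have no effect on the limitation period under the stated rules.
Halvorsen filed on 2011-03-21, after the 2010-12-20 deadline, so the action is time-barred.

TIME-BARRED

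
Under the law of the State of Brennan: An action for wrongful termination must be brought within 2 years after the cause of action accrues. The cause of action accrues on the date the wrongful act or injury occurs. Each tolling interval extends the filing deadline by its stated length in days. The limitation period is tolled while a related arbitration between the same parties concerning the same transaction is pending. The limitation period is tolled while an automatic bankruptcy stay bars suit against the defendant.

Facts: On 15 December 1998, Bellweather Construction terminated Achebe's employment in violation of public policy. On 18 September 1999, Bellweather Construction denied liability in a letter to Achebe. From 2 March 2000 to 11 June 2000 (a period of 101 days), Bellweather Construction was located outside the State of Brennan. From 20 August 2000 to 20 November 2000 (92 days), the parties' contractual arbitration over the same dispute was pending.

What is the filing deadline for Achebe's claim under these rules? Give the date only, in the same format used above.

The cause of action accrued on 15 December 1998, the date of the act.
2 years from 15 December 1998 is 15 December 2000.
Because the pending related arbitration ran from 20 August 2000 to 20 November 2000, the deadline is extended by 92 days to 17 March 2001.
The defendant's absence from the jurisdiction from 2 March 2000 to 11 June 2000 does not toll the period, because no stated rule makes the defendant's absence a tolling event.
Nothing else in the chronology tolls or restarts the period.

17 March 2001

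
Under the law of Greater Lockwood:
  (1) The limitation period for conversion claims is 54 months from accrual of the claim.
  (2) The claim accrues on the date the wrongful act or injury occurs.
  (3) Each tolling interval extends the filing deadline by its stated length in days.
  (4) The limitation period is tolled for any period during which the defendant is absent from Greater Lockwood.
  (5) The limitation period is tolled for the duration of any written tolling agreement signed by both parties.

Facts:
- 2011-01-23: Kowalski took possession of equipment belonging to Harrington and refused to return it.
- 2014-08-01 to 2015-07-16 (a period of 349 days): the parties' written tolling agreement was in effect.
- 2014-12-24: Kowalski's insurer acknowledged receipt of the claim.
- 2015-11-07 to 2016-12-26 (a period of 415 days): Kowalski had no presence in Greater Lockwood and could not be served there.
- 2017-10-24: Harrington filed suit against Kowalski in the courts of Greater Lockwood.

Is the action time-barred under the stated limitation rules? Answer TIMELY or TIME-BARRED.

The claim accrued on 2011-01-23, when the wrongful act occurred.
54 months from 2011-01-23 is 2015-07-23.
The period was tolled for 349 days by the written tolling agreement (2014-08-01 to 2015-07-16), pushing the deadline to 2016-07-06.
The period was tolled for 415 days by the defendant's absence from the jurisdiction (2015-11-07 to 2016-12-26), pushing the deadline to 2017-08-25.
The other events in the timeline have no effect on the limitation period under the stated rules.
Filing on 2017-10-24 missed the 2017-08-25 deadline — the action is time-barred.

TIME-BARRED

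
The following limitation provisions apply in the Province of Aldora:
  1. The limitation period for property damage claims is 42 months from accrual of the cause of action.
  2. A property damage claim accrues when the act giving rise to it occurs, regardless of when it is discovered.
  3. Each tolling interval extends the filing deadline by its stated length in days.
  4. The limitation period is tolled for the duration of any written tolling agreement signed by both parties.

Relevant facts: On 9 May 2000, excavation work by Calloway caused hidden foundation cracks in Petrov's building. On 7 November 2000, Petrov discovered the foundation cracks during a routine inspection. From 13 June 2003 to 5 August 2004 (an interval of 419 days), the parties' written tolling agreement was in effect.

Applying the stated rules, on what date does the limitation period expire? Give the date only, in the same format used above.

1 January 2005

Because the rule ties accrual to occurrence, the claim accrued on 9 May 2000, not on the 7 November 2000 discovery date.
Adding the 42 months base period to 9 May 2000 gives a deadline of 9 November 2003, before any tolling.
The written tolling agreement from 13 June 2003 to 5 August 2004 tolled the period for 419 days, extending the deadline to 1 January 2005.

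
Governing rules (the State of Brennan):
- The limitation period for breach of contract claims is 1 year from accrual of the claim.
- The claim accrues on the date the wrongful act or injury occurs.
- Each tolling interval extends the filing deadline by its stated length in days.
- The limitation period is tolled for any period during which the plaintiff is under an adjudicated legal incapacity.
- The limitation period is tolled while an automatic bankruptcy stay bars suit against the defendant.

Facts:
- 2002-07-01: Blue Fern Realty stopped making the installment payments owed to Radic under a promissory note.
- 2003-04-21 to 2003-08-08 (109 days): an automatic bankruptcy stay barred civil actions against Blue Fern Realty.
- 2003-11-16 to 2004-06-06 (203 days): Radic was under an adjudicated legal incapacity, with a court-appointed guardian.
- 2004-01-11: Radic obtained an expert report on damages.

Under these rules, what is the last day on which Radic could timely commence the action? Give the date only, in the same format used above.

The limitation period began to run on 2002-07-01.
The untolled deadline — 1 year after 2002-07-01 — is 2003-07-01.
Because the automatic bankruptcy stay ran from 2003-04-21 to 2003-08-08, the deadline is extended by 109 days to 2003-10-18.
The plaintiff's legal incapacity from 2003-11-16 to 2004-06-06 began after the period had already run on 2003-10-18, so it has no tolling effect.
Nothing else in the chronology tolls or restarts the period.

2003-10-18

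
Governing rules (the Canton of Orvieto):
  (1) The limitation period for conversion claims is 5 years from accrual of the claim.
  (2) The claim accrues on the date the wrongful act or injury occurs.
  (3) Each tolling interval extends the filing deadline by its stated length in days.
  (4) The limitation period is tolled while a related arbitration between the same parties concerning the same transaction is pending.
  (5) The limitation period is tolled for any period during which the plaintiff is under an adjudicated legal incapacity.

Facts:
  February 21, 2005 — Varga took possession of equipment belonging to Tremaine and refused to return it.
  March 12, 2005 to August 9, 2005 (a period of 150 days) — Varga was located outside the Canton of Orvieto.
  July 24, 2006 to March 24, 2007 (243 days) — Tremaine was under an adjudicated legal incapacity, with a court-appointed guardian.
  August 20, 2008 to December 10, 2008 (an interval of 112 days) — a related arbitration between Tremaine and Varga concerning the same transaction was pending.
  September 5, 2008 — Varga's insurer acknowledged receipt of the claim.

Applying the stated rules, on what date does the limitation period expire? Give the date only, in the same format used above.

The claim accrued on February 21, 2005, the date of the act.
5 years from February 21, 2005 is February 21, 2010.
The plaintiff's legal incapacity from July 24, 2006 to March 24, 2007 tolled the period for 243 days, extending the deadline to October 22, 2010.
The pending related arbitration from August 20, 2008 to December 10, 2008 tolled the period for 112 days, extending the deadline to February 11, 2011.
No stated provision tolls the period for the defendant's absence, so the interval from March 12, 2005 to August 9, 2005 has no effect on the deadline.
None of the other events listed affects the running of the period under the stated rules.

February 11, 2011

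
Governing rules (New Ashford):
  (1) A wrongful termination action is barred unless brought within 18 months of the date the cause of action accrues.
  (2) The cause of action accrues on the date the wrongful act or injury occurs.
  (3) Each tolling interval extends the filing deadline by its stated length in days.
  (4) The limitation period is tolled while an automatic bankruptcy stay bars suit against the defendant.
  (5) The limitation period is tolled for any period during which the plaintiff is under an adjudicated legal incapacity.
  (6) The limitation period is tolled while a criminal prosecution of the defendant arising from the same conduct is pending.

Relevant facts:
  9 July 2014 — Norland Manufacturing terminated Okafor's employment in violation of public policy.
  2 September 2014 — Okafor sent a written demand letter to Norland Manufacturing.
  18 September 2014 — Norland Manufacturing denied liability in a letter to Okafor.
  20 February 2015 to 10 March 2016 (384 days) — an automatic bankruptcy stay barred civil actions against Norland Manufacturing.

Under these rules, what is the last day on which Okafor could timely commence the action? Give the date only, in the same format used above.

The limitation period began to run on 9 July 2014.
18 months from 9 July 2014 is 9 January 2016.
The period was tolled for 384 days by the automatic bankruptcy stay (20 February 2015 to 10 March 2016), pushing the deadline to 27 January 2017.
None of the other events listed affects the running of the period under the stated rules.

27 January 2017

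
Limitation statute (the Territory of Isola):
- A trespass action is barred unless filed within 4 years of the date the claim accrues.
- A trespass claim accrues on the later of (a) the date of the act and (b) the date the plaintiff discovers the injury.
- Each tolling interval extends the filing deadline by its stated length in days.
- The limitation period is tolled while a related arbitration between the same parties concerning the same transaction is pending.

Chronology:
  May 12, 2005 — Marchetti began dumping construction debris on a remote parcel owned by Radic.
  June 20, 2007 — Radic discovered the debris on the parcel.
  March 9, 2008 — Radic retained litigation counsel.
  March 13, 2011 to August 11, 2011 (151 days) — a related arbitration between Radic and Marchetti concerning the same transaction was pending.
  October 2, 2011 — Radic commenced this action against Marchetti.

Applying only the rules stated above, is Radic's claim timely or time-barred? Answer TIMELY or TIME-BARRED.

TIMELY

The claim accrued on June 20, 2007 — the later of the May 12, 2005 act and the June 20, 2007 discovery.
4 years from June 20, 2007 is June 20, 2011.
The period was tolled for 151 days by the pending related arbitration (March 13, 2011 to August 11, 2011), pushing the deadline to November 18, 2011.
The other events in the timeline have no effect on the limitation period under the stated rules.
Filing on October 2, 2011 beat the November 18, 2011 deadline — the action is timely.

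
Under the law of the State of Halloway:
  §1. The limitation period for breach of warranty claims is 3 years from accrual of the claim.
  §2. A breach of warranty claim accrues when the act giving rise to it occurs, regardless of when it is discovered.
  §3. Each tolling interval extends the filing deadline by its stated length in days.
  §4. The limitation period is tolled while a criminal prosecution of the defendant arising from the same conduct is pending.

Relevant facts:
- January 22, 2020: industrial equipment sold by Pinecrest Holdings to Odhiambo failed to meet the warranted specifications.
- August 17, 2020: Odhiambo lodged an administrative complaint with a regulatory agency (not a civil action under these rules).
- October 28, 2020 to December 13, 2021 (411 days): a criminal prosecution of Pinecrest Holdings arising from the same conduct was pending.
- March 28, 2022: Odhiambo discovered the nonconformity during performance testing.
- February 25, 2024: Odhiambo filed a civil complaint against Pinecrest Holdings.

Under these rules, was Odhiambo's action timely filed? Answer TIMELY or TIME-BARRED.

Accrual is governed by the date of the act, so the period began to run on January 22, 2020; the later discovery on March 28, 2022 is irrelevant under the stated rule.
Adding the 3 years base period to January 22, 2020 gives a deadline of January 22, 2023, before any tolling.
Because the pending criminal prosecution ran from October 28, 2020 to December 13, 2021, the deadline is extended by 411 days to March 8, 2024.
The other events in the timeline have no effect on the limitation period under the stated rules.
Filing on February 25, 2024 beat the March 8, 2024 deadline — the action is timely.

TIMELY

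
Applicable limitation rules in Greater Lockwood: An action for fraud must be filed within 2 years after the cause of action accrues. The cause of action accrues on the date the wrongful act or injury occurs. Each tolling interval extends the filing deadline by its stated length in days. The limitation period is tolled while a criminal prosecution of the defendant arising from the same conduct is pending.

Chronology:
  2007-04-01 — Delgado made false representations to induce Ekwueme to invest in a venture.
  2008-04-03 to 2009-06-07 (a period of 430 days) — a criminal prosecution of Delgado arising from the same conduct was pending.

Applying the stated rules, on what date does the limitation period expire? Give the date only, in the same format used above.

2010-06-05

The cause of action accrued on 2007-04-01, the date of the act.
2 years from 2007-04-01 is 2009-04-01.
Because the pending criminal prosecution ran from 2008-04-03 to 2009-06-07, the deadline is extended by 430 days to 2010-06-05.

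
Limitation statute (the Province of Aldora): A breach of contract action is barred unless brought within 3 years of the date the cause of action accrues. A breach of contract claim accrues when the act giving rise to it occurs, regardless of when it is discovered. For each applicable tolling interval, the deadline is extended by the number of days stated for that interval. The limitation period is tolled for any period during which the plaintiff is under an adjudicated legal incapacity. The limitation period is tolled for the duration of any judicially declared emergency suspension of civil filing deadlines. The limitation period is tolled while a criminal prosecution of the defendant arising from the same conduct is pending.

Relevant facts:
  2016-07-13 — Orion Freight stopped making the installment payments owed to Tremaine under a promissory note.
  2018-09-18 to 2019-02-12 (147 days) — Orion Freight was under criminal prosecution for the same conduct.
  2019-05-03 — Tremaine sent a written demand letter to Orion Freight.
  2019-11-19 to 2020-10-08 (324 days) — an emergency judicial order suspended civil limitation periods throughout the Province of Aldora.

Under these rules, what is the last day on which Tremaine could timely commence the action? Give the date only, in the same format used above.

The limitation period began to run on 2016-07-13.
The untolled deadline — 3 years after 2016-07-13 — is 2019-07-13.
The period was tolled for 147 days by the pending criminal prosecution (2018-09-18 to 2019-02-12), pushing the deadline to 2019-12-07.
Because the emergency suspension of filing deadlines ran from 2019-11-19 to 2020-10-08, the deadline is extended by 324 days to 2020-10-26.
The other events in the timeline have no effect on the limitation period under the stated rules.

2020-10-26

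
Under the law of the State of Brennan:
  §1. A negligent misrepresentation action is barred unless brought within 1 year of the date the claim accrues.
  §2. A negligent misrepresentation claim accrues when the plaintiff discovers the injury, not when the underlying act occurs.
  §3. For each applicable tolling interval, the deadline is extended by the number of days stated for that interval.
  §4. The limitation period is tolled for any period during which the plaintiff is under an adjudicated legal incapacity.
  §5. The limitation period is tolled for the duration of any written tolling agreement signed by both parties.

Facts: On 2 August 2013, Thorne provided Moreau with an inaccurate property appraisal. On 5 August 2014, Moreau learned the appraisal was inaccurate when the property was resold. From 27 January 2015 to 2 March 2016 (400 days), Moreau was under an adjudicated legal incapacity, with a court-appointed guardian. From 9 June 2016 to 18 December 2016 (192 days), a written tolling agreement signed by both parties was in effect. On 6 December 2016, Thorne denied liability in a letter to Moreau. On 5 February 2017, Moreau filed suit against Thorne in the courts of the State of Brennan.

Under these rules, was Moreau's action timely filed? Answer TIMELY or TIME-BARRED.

The claim did not accrue until Moreau discovered the injury on 5 August 2014; the 2 August 2013 act date does not start the clock under the stated rule.
The untolled deadline — 1 year after 5 August 2014 — is 5 August 2015.
The plaintiff's legal incapacity from 27 January 2015 to 2 March 2016 tolled the period for 400 days, extending the deadline to 8 September 2016.
Because the written tolling agreement ran from 9 June 2016 to 18 December 2016, the deadline is extended by 192 days to 19 March 2017.
None of the other events listed affects the running of the period under the stated rules.
Moreau filed on 5 February 2017, before the 19 March 2017 deadline, so the action is timely.

TIMELY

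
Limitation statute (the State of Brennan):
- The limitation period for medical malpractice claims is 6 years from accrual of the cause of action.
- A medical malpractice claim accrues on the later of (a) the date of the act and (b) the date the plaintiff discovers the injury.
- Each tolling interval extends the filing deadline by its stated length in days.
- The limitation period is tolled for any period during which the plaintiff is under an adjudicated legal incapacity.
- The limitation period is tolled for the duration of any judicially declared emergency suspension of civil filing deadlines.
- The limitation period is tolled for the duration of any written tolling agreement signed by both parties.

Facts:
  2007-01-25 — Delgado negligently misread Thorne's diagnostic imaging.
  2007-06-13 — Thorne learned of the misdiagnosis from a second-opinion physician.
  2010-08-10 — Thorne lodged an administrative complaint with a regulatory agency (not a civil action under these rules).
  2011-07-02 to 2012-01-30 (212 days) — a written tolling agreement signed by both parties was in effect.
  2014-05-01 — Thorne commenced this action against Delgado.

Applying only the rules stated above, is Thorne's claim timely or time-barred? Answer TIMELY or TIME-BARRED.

TIME-BARRED

The claim accrued on 2007-06-13 — the later of the 2007-01-25 act and the 2007-06-13 discovery.
6 years from 2007-06-13 is 2013-06-13.
The written tolling agreement from 2011-07-02 to 2012-01-30 tolled the period for 212 days, extending the deadline to 2014-01-11.
Nothing else in the chronology tolls or restarts the period.
Thorne filed on 2014-05-01, after the 2014-01-11 deadline, so the action is time-barred.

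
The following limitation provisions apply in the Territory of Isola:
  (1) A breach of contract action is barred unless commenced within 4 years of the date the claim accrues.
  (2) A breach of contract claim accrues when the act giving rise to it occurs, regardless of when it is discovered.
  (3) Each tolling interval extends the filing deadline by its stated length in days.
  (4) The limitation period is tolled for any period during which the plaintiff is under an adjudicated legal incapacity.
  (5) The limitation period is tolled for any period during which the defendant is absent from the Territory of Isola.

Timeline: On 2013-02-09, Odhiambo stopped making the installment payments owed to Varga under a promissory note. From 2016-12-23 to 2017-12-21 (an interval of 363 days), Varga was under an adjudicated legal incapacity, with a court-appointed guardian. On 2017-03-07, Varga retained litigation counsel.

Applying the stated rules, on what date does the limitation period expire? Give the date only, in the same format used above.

2018-02-07

The claim accrued on 2013-02-09, the date of the act.
Adding the 4 years base period to 2013-02-09 gives a deadline of 2017-02-09, before any tolling.
The period was tolled for 363 days by the plaintiff's legal incapacity (2016-12-23 to 2017-12-21), pushing the deadline to 2018-02-07.
None of the other events listed affects the running of the period under the stated rules.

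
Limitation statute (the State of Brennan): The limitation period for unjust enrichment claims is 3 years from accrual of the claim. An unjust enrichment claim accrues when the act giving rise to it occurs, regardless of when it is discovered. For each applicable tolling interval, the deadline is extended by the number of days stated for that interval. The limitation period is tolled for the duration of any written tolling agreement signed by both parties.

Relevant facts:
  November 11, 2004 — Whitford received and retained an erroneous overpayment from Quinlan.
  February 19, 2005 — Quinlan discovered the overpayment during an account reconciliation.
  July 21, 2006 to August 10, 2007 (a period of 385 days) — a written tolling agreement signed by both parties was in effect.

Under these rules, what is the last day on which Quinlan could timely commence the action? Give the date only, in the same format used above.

Accrual is governed by the date of the act, so the period began to run on November 11, 2004; the later discovery on February 19, 2005 is irrelevant under the stated rule.
Adding the 3 years base period to November 11, 2004 gives a deadline of November 11, 2007, before any tolling.
Because the written tolling agreement ran from July 21, 2006 to August 10, 2007, the deadline is extended by 385 days to November 30, 2008.

November 30, 2008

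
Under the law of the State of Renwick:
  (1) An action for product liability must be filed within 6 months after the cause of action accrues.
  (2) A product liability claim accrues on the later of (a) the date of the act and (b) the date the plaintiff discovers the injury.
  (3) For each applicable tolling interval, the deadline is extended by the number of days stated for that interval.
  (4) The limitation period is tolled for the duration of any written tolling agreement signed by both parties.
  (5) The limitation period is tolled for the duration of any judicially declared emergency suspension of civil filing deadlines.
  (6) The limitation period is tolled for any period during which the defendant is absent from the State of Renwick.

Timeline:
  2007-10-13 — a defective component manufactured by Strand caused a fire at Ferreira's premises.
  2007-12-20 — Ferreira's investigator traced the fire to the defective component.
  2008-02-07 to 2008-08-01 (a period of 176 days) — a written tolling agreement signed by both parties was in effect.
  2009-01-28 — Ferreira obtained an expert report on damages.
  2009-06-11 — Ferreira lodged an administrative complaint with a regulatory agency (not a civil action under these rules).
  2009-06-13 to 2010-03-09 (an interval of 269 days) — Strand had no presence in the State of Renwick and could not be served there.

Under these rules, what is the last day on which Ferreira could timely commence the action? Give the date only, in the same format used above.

2008-12-13

The claim accrued on 2007-12-20 — the later of the 2007-10-13 act and the 2007-12-20 discovery.
Adding the 6 months base period to 2007-12-20 gives a deadline of 2008-06-20, before any tolling.
The period was tolled for 176 days by the written tolling agreement (2008-02-07 to 2008-08-01), pushing the deadline to 2008-12-13.
The defendant's absence from the jurisdiction starting 2009-06-13 came too late — the period had run on 2008-12-13 — and so does not extend the deadline.
Nothing else in the chronology tolls or restarts the period.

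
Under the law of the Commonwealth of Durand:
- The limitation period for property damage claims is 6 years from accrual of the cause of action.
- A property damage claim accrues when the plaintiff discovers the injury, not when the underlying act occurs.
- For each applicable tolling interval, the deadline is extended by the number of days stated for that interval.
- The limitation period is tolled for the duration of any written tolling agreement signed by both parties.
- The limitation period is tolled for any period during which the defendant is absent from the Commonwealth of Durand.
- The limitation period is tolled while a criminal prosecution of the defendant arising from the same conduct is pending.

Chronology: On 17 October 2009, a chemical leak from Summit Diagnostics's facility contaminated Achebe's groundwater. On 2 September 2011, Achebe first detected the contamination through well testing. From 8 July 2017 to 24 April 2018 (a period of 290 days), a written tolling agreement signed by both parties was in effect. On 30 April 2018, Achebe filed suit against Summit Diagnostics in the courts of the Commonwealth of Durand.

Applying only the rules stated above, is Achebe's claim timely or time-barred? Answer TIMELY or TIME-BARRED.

Under the discovery rule, the claim accrued on 2 September 2011, when Achebe discovered the injury — not on the 17 October 2009 date of the underlying act.
The untolled deadline — 6 years after 2 September 2011 — is 2 September 2017.
The period was tolled for 290 days by the written tolling agreement (8 July 2017 to 24 April 2018), pushing the deadline to 19 June 2018.
Achebe filed on 30 April 2018, before the 19 June 2018 deadline, so the action is timely.

TIMELY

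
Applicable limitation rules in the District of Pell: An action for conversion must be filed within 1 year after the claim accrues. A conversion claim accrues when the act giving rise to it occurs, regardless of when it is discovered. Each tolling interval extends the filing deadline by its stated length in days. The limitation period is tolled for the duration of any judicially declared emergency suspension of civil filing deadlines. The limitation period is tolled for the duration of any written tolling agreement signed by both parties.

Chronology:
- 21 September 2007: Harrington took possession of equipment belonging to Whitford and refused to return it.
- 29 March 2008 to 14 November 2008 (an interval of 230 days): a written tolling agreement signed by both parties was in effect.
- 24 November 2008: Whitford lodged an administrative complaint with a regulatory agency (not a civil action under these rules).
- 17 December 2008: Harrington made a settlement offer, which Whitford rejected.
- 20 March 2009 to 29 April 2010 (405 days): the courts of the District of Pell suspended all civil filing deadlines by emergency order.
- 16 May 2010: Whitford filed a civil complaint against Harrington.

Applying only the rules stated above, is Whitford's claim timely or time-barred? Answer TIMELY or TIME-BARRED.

TIMELY

The claim accrued on 21 September 2007, the date of the act.
The untolled deadline — 1 year after 21 September 2007 — is 21 September 2008.
The written tolling agreement from 29 March 2008 to 14 November 2008 tolled the period for 230 days, extending the deadline to 9 May 2009.
The period was tolled for 405 days by the emergency suspension of filing deadlines (20 March 2009 to 29 April 2010), pushing the deadline to 18 June 2010.
Nothing else in the chronology tolls or restarts the period.
Whitford filed on 16 May 2010, before the 18 June 2010 deadline, so the action is timely.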